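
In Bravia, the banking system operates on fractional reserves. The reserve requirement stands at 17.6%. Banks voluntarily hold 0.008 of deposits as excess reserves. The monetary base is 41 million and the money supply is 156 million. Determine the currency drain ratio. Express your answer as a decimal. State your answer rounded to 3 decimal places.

0.107

Using m = M/MB = 156/41 ≈ 3.804878. From m = (1 + c)/(c + rr + e), rearranging gives 1 + c = m·(c + rr + e), so c·(1 − m) = m·(rr + e) − 1.
Hence c = [m·(rr + e) − 1]/(1 − m) = [3.804878 × (0.176 + 0.008) − 1] / (1 − 3.804878) ≈ 0.106922.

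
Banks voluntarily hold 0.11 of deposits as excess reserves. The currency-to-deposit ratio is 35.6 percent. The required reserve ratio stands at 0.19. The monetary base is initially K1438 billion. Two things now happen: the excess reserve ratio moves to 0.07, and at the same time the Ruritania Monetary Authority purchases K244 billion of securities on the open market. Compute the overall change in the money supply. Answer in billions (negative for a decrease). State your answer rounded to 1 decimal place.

K730.1 billion

Before: m₁ = (1 + 0.356) / (0.19 + 0.11 + 0.356) ≈ 2.067073, MB₁ = 1438, so M₁ = 2.067073 × 1438 ≈ 2972.451 billion.
After: m₂ = (1 + 0.356) / (0.19 + 0.07 + 0.356) ≈ 2.201299, MB₂ = 1438 + 244 = 1682, so M₂ = 2.201299 × 1682 ≈ 3702.5849 billion.
ΔM = M₂ − M₁ = 3702.5849 − 2972.451 = 730.1339 billion.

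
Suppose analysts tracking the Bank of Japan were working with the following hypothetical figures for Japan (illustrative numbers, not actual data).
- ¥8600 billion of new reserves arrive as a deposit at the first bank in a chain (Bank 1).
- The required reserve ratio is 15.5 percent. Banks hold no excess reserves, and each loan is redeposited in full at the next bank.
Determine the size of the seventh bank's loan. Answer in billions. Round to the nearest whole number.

Each bank lends a fraction (1 − rr) = 0.8450 of the deposit it receives, so Bank 7 receives 8600·0.8450^6 and lends 8600·0.8450^7 ≈ 2645.4248 billion.

¥2645 billion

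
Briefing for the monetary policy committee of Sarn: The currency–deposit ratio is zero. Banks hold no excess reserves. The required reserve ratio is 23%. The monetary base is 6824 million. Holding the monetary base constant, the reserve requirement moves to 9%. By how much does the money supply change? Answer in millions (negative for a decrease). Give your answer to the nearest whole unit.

46153 million

Initially m₁ = 1 / (0.23) ≈ 4.34783, so M₁ = 4.34783 × 6824 ≈ 29669.5919 million.
After the change m₂ = 1 / (0.09) ≈ 11.11111, so M₂ = 11.11111 × 6824 ≈ 75822.2146 million.
ΔM = M₂ − M₁ = 75822.2146 − 29669.5919 = 46152.6227 million.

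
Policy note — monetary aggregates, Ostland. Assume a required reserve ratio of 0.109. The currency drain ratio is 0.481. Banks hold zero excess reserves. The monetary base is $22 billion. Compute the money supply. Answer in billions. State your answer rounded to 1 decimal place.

The money multiplier is m = (1 + c) / (rr + c) = (1 + 0.481) / (0.109 + 0.481) ≈ 2.5102.
So M = m × MB = 2.5102 × 22 = 55.2244 billion.

$55.2 billion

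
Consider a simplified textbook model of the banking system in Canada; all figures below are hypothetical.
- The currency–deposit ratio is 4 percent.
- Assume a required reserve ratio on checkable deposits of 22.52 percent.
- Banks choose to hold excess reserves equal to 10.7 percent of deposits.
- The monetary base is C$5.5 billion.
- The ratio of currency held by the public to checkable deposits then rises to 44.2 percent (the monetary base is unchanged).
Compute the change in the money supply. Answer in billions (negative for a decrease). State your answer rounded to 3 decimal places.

-5.124 billion

Initially m₁ = (1 + 0.04) / (0.2252 + 0.107 + 0.04) ≈ 2.79420, so M₁ = 2.79420 × 5.5 = 15.3681 billion.
After the change m₂ = (1 + 0.442) / (0.2252 + 0.107 + 0.442) ≈ 1.86257, so M₂ = 1.86257 × 5.5 ≈ 10.2441 billion.
ΔM = M₂ − M₁ = 10.2441 − 15.3681 = -5.124 billion.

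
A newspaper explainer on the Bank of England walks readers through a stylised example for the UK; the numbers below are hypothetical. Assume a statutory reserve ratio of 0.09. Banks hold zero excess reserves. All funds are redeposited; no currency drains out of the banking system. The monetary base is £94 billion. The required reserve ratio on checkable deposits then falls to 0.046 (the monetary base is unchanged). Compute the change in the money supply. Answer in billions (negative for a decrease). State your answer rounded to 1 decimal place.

Initially m₁ = 1 / (0.09) ≈ 11.1111, so M₁ = 11.1111 × 94 = 1044.4434 billion.
After the change m₂ = 1 / (0.046) ≈ 21.7391, so M₂ = 21.7391 × 94 = 2043.4754 billion.
ΔM = M₂ − M₁ = 2043.4754 − 1044.4434 = 999.032 billion.

£999.0 billion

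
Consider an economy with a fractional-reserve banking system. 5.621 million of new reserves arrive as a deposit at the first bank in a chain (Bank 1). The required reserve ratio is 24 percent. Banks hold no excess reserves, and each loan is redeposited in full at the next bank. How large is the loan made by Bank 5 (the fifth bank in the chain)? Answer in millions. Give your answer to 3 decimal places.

Each bank lends a fraction (1 − rr) = 0.7600 of the deposit it receives, so Bank 5 receives 5.621·0.7600^4 and lends 5.621·0.7600^5 ≈ 1.4252 million.

1.425 million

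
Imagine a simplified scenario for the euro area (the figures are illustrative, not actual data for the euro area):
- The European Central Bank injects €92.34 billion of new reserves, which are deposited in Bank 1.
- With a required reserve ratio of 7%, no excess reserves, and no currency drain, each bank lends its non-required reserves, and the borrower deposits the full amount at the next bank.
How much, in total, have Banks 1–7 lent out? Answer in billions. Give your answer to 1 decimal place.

€488.6 billion

Bank i lends (1 − rr)^i of the original deposit: Bank 1 lends 92.34·0.9300 = 85.8762, Bank 2 lends 92.34·0.9300² ≈ 79.8649, and so on.
Summing a geometric series: total = 92.34·[0.9300·(1 − 0.9300^7) / (1 − 0.9300)] ≈ 488.6345 billion.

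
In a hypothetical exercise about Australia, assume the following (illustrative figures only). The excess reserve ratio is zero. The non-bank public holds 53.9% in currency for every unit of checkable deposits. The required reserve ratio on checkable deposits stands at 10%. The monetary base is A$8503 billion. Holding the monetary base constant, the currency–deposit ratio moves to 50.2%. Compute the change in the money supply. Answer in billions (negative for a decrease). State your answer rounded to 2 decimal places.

A$736.07 billion

Initially m₁ = (1 + 0.539) / (0.1 + 0.539) ≈ 2.4084507, so M₁ = 2.4084507 × 8503 ≈ 20479.0563 billion.
After the change m₂ = (1 + 0.502) / (0.1 + 0.502) ≈ 2.4950166, so M₂ = 2.4950166 × 8503 ≈ 21215.1261 billion.
ΔM = M₂ − M₁ = 21215.1261 − 20479.0563 = 736.0698 billion.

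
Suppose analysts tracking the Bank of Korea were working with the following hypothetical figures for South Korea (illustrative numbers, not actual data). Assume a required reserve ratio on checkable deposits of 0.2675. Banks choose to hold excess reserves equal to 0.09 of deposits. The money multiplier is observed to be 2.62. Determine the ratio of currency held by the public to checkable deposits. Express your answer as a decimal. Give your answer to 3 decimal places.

Using m = 2.62. From m = (1 + c)/(c + rr + e), rearranging gives 1 + c = m·(c + rr + e), so c·(1 − m) = m·(rr + e) − 1.
Hence c = [m·(rr + e) − 1]/(1 − m) = [2.62 × (0.2675 + 0.09) − 1] / (1 − 2.62) ≈ 0.039105.

0.039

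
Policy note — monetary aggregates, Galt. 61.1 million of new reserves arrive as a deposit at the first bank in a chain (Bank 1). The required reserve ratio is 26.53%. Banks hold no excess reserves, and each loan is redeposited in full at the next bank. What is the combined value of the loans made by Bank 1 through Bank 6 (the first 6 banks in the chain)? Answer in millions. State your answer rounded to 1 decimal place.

142.6 million

Bank i lends (1 − rr)^i of the original deposit: Bank 1 lends 61.1·0.7347 ≈ 44.8902, Bank 2 lends 61.1·0.7347² ≈ 32.9808, and so on.
Summing a geometric series: total = 61.1·[0.7347·(1 − 0.7347^6) / (1 − 0.7347)] ≈ 142.5935 million.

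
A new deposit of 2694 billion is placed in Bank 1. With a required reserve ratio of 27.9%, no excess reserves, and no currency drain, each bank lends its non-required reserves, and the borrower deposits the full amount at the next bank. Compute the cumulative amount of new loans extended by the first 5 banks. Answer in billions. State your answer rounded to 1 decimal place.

5605.5 billion

Bank i lends (1 − rr)^i of the original deposit: Bank 1 lends 2694·0.7210 = 1942.3740, Bank 2 lends 2694·0.7210² ≈ 1400.4517, and so on.
Summing a geometric series: total = 2694·[0.7210·(1 − 0.7210^5) / (1 − 0.7210)] ≈ 5605.4603 billion.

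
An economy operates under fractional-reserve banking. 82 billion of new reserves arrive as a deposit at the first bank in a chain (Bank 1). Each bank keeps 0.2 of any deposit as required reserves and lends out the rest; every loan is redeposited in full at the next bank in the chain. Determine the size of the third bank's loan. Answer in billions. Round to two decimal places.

Each bank lends a fraction (1 − rr) = 0.8000 of the deposit it receives, so Bank 3 receives 82·0.8000^2 and lends 82·0.8000^3 = 41.9840 billion.

41.98 billion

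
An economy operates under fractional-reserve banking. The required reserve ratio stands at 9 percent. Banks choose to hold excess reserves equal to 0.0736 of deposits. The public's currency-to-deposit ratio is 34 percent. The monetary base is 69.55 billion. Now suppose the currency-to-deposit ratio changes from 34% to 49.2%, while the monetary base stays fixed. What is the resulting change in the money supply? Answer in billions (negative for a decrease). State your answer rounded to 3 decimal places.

-26.781 billion

Initially m₁ = (1 + 0.34) / (0.09 + 0.0736 + 0.34) ≈ 2.660842, so M₁ = 2.660842 × 69.55 ≈ 185.0616 billion.
After the change m₂ = (1 + 0.492) / (0.09 + 0.0736 + 0.492) ≈ 2.275778, so M₂ = 2.275778 × 69.55 ≈ 158.2804 billion.
ΔM = M₂ − M₁ = 158.2804 − 185.0616 = -26.7812 billion.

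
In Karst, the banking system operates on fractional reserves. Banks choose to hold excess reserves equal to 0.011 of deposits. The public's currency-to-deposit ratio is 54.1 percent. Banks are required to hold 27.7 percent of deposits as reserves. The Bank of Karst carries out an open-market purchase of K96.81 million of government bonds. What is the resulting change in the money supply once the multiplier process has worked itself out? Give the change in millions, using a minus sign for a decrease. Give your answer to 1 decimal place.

K180.0 million

The money multiplier is m = (1 + c) / (rr + e + c) = (1 + 0.541) / (0.277 + 0.011 + 0.541) ≈ 1.8589.
The purchase adds 96.81 million of base, so ΔM = m × ΔMB = 1.8589 × (+96.81) ≈ 179.9601 million.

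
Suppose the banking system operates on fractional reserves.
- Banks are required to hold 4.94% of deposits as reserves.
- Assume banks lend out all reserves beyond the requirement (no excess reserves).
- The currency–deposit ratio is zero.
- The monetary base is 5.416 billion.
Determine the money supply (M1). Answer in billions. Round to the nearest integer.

With no currency drain or excess reserves, the money multiplier is m = 1/rr = 1/0.0494 ≈ 20.2429.
Money supply M = m × MB = 20.2429 × 5.416 ≈ 109.6355 billion.

110 billion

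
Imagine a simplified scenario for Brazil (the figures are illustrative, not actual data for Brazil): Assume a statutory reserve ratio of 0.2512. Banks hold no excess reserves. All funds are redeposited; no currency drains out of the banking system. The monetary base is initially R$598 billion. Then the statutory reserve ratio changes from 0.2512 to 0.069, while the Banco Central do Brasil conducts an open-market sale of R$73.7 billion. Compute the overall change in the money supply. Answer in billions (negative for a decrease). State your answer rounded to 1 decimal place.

R$5218.0 billion

Before: m₁ = 1 / (0.2512) ≈ 3.98089, MB₁ = 598, so M₁ = 3.98089 × 598 ≈ 2380.5722 billion.
After: m₂ = 1 / (0.069) ≈ 14.49275, MB₂ = 598 − 73.7 = 524.3, so M₂ = 14.49275 × 524.3 ≈ 7598.5488 billion.
ΔM = M₂ − M₁ = 7598.5488 − 2380.5722 = 5217.9766 billion.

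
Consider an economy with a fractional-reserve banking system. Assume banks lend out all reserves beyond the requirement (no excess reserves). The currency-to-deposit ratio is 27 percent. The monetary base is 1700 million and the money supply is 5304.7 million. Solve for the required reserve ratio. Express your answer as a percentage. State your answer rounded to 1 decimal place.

Using m = M/MB = 5304.7/1700 ≈ 3.120412. Since m = (1 + c)/(c + rr + e), the denominator satisfies c + rr + e = (1 + c)/m = (1 + 0.27) / 3.120412 ≈ 0.406998.
With c = 0.27 and e = 0, the required reserve ratio is 0.406998 − 0.27 − 0 = 0.136998.

13.7%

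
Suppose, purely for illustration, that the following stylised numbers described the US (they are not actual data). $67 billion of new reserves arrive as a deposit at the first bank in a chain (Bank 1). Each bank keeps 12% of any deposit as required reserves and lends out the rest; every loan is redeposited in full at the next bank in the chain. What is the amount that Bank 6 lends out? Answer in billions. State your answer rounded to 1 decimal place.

Each bank lends a fraction (1 − rr) = 0.8800 of the deposit it receives, so Bank 6 receives 67·0.8800^5 and lends 67·0.8800^6 ≈ 31.1151 billion.

$31.1 billion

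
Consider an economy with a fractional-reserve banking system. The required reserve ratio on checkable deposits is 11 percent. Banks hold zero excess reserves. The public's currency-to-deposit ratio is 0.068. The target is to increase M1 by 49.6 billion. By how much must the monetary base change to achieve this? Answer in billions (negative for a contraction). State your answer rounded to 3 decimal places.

8.267 billion

The money multiplier is m = (1 + c) / (rr + c) = (1 + 0.068) / (0.11 + 0.068) = 6.
ΔMB = ΔM / m = (+49.6) / 6 ≈ 8.2667 billion.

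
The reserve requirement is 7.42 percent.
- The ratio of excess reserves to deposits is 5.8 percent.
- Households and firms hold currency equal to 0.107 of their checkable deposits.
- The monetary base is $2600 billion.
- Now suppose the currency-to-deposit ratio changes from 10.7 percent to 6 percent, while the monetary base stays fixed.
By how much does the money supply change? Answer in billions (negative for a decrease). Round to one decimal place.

Initially m₁ = (1 + 0.107) / (0.0742 + 0.058 + 0.107) ≈ 4.627926, so M₁ = 4.627926 × 2600 = 12032.6076 billion.
After the change m₂ = (1 + 0.06) / (0.0742 + 0.058 + 0.06) ≈ 5.515088, so M₂ = 5.515088 × 2600 = 14339.2288 billion.
ΔM = M₂ − M₁ = 14339.2288 − 12032.6076 = 2306.6212 billion.

$2306.6 billion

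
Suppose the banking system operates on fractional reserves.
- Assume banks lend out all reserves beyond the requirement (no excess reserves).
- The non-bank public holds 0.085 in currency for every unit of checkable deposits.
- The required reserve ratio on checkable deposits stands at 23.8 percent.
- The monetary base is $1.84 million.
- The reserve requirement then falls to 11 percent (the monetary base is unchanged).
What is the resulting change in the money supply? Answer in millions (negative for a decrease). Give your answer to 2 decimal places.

$4.06 million

Initially m₁ = (1 + 0.085) / (0.238 + 0.085) ≈ 3.3591, so M₁ = 3.3591 × 1.84 ≈ 6.1807 million.
After the change m₂ = (1 + 0.085) / (0.11 + 0.085) ≈ 5.5641, so M₂ = 5.5641 × 1.84 ≈ 10.2379 million.
ΔM = M₂ − M₁ = 10.2379 − 6.1807 = 4.0572 million.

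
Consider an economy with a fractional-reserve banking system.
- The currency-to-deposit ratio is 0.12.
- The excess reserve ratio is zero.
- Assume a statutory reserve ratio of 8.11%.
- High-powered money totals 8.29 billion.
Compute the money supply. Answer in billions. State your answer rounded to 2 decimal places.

46.17 billion

The money multiplier is m = (1 + c) / (rr + c) = (1 + 0.12) / (0.0811 + 0.12) ≈ 5.5694.
So M = m × MB = 5.5694 × 8.29 ≈ 46.1703 billion.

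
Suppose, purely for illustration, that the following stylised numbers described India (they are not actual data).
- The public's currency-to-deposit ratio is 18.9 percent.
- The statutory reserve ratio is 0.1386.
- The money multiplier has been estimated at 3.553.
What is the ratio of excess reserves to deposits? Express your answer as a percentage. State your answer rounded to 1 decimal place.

Using m = 3.553. Since m = (1 + c)/(c + rr + e), the denominator satisfies c + rr + e = (1 + c)/m = (1 + 0.189) / 3.553 ≈ 0.334647.
With c = 0.189 and rr = 0.1386, the ratio of excess reserves to deposits is 0.334647 − 0.189 − 0.1386 = 0.007047.

0.7%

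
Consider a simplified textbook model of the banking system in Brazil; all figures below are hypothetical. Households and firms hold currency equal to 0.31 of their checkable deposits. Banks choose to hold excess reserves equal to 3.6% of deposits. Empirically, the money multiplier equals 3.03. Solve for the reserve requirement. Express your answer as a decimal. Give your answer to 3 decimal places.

0.086

Using m = 3.03. Since m = (1 + c)/(c + rr + e), the denominator satisfies c + rr + e = (1 + c)/m = (1 + 0.31) / 3.03 ≈ 0.432343.
With c = 0.31 and e = 0.036, the reserve requirement is 0.432343 − 0.31 − 0.036 = 0.086343.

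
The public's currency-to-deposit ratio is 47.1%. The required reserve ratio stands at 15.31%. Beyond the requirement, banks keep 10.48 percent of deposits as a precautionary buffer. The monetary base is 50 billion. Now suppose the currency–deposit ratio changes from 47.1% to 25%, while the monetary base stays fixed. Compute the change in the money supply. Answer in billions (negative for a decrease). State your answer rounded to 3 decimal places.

Initially m₁ = (1 + 0.471) / (0.1531 + 0.1048 + 0.471) ≈ 2.018109, so M₁ = 2.018109 × 50 ≈ 100.9055 billion.
After the change m₂ = (1 + 0.25) / (0.1531 + 0.1048 + 0.25) ≈ 2.461114, so M₂ = 2.461114 × 50 = 123.0557 billion.
ΔM = M₂ − M₁ = 123.0557 − 100.9055 = 22.1502 billion.

22.150 billion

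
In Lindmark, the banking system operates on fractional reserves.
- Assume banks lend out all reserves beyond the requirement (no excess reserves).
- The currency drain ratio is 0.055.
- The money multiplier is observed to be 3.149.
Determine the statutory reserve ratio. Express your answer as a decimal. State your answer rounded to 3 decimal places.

0.280

Using m = 3.149. Since m = (1 + c)/(c + rr + e), the denominator satisfies c + rr + e = (1 + c)/m = (1 + 0.055) / 3.149 ≈ 0.335027.
With c = 0.055 and e = 0, the statutory reserve ratio is 0.335027 − 0.055 − 0 = 0.280027.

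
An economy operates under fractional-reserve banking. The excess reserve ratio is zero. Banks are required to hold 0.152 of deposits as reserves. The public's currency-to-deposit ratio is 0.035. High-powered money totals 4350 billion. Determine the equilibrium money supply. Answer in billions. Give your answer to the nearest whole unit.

The money multiplier is m = (1 + c) / (rr + c) = (1 + 0.035) / (0.152 + 0.035) ≈ 5.53476.
So M = m × MB = 5.53476 × 4350 = 24076.206 billion.

24076 billion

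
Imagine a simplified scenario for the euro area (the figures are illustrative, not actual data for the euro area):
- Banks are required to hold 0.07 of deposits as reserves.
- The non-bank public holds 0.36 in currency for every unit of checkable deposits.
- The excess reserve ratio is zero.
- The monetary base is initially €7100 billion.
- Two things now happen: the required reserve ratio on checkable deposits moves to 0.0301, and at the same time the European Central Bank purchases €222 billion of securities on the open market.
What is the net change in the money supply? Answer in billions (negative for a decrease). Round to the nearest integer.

€3071 billion

Before: m₁ = (1 + 0.36) / (0.07 + 0.36) ≈ 3.16279, MB₁ = 7100, so M₁ = 3.16279 × 7100 = 22455.809 billion.
After: m₂ = (1 + 0.36) / (0.0301 + 0.36) ≈ 3.48629, MB₂ = 7100 + 222 = 7322, so M₂ = 3.48629 × 7322 ≈ 25526.6154 billion.
ΔM = M₂ − M₁ = 25526.6154 − 22455.809 = 3070.8064 billion.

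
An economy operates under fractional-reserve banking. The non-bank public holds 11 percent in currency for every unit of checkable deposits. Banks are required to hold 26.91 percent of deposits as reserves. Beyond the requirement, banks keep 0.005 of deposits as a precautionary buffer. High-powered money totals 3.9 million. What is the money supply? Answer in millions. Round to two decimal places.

The money multiplier is m = (1 + c) / (rr + e + c) = (1 + 0.11) / (0.2691 + 0.005 + 0.11) ≈ 2.8899.
So M = m × MB = 2.8899 × 3.9 ≈ 11.2706 million.

11.27 million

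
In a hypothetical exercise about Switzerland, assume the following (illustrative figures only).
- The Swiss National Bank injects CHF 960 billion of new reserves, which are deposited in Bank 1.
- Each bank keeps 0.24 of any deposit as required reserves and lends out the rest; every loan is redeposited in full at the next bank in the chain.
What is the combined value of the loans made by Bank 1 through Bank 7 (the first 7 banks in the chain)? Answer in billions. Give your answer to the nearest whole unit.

CHF 2595 billion

Bank i lends (1 − rr)^i of the original deposit: Bank 1 lends 960·0.7600 = 729.6000, Bank 2 lends 960·0.7600² = 554.4960, and so on.
Summing a geometric series: total = 960·[0.7600·(1 − 0.7600^7) / (1 − 0.7600)] ≈ 2594.7861 billion.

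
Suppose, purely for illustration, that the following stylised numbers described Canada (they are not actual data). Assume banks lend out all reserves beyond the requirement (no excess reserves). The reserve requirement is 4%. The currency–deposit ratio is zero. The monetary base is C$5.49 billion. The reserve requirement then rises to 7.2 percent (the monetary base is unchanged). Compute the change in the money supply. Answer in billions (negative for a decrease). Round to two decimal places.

-61.00 billion

Initially m₁ = 1 / (0.04) = 25, so M₁ = 25 × 5.49 = 137.25 billion.
After the change m₂ = 1 / (0.072) ≈ 13.8889, so M₂ = 13.8889 × 5.49 ≈ 76.2501 billion.
ΔM = M₂ − M₁ = 76.2501 − 137.25 = -60.9999 billion.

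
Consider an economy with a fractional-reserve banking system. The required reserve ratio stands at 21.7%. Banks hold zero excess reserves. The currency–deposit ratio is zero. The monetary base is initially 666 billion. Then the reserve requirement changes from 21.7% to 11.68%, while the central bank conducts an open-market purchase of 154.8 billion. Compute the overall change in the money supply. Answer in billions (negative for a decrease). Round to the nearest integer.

Before: m₁ = 1 / (0.217) ≈ 4.6083, MB₁ = 666, so M₁ = 4.6083 × 666 = 3069.1278 billion.
After: m₂ = 1 / (0.1168) ≈ 8.5616, MB₂ = 666 + 154.8 = 820.8, so M₂ = 8.5616 × 820.8 ≈ 7027.3613 billion.
ΔM = M₂ − M₁ = 7027.3613 − 3069.1278 = 3958.2335 billion.

3958 billion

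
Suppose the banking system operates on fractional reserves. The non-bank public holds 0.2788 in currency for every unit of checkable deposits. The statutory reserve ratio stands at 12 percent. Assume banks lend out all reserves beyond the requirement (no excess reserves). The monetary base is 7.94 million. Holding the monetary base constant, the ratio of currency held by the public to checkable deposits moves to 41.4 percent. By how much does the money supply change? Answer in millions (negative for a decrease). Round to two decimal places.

Initially m₁ = (1 + 0.2788) / (0.12 + 0.2788) ≈ 3.2066, so M₁ = 3.2066 × 7.94 ≈ 25.4604 million.
After the change m₂ = (1 + 0.414) / (0.12 + 0.414) ≈ 2.6479, so M₂ = 2.6479 × 7.94 ≈ 21.0243 million.
ΔM = M₂ − M₁ = 21.0243 − 25.4604 = -4.4361 million.

-4.44 million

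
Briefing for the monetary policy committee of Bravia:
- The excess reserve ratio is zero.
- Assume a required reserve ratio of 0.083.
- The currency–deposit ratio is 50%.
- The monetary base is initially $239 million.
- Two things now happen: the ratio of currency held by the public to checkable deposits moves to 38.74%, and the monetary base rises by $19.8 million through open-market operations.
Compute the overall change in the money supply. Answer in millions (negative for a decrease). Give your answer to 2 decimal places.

$148.38 million

Before: m₁ = (1 + 0.5) / (0.083 + 0.5) ≈ 2.572899, MB₁ = 239, so M₁ = 2.572899 × 239 ≈ 614.9229 million.
After: m₂ = (1 + 0.3874) / (0.083 + 0.3874) ≈ 2.949405, MB₂ = 239 + 19.8 = 258.8, so M₂ = 2.949405 × 258.8 ≈ 763.306 million.
ΔM = M₂ − M₁ = 763.306 − 614.9229 = 148.3831 million.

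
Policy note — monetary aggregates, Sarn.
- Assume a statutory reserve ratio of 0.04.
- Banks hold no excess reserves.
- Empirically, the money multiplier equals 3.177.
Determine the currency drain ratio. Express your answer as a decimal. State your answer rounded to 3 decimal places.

0.401

Using m = 3.177. From m = (1 + c)/(c + rr + e), rearranging gives 1 + c = m·(c + rr + e), so c·(1 − m) = m·(rr + e) − 1.
Hence c = [m·(rr + e) − 1]/(1 − m) = [3.177 × (0.04 + 0) − 1] / (1 − 3.177) ≈ 0.400974.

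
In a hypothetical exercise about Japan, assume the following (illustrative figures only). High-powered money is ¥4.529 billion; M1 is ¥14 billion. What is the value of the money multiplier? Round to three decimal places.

3.091

The money multiplier is m = M / MB = 14 / 4.529 ≈ 3.09119.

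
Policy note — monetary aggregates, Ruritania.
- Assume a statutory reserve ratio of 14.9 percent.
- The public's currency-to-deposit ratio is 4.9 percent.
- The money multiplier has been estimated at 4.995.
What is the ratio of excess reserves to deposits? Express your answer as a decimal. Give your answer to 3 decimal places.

Using m = 4.995. Since m = (1 + c)/(c + rr + e), the denominator satisfies c + rr + e = (1 + c)/m = (1 + 0.049) / 4.995 ≈ 0.210010.
With c = 0.049 and rr = 0.149, the ratio of excess reserves to deposits is 0.210010 − 0.049 − 0.149 = 0.01201.

0.012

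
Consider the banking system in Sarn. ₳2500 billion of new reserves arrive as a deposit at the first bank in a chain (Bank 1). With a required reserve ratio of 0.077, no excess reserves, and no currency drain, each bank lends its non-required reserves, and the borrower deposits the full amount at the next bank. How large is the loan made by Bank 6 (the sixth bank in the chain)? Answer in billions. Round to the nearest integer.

₳1546 billion

Each bank lends a fraction (1 − rr) = 0.9230 of the deposit it receives, so Bank 6 receives 2500·0.9230^5 and lends 2500·0.9230^6 ≈ 1545.7890 billion.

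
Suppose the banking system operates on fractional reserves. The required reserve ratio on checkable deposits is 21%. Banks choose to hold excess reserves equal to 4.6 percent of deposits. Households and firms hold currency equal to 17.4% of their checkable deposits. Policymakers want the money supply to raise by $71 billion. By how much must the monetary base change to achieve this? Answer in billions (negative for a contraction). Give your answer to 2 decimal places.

The money multiplier is m = (1 + c) / (rr + e + c) = (1 + 0.174) / (0.21 + 0.046 + 0.174) ≈ 2.73023.
ΔMB = ΔM / m = (+71) / 2.73023 ≈ 26.0051 billion.

$26.01 billion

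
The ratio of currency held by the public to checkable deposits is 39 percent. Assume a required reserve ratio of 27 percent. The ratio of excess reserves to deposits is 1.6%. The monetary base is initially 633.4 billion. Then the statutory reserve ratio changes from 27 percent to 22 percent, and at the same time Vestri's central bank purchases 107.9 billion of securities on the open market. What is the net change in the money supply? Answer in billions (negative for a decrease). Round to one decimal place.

343.6 billion

Before: m₁ = (1 + 0.39) / (0.27 + 0.016 + 0.39) ≈ 2.05621, MB₁ = 633.4, so M₁ = 2.05621 × 633.4 ≈ 1302.4034 billion.
After: m₂ = (1 + 0.39) / (0.22 + 0.016 + 0.39) ≈ 2.22045, MB₂ = 633.4 + 107.9 = 741.3, so M₂ = 2.22045 × 741.3 ≈ 1646.0196 billion.
ΔM = M₂ − M₁ = 1646.0196 − 1302.4034 = 343.6162 billion.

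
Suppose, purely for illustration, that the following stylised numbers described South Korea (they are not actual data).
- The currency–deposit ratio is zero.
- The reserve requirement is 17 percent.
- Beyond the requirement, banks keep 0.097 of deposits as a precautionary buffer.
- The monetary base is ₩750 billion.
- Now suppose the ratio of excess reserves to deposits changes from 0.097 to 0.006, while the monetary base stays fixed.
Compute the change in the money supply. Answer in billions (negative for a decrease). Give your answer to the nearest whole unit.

Initially m₁ = 1 / (0.17 + 0.097) ≈ 3.7453, so M₁ = 3.7453 × 750 = 2808.975 billion.
After the change m₂ = 1 / (0.17 + 0.006) ≈ 5.6818, so M₂ = 5.6818 × 750 = 4261.35 billion.
ΔM = M₂ − M₁ = 4261.35 − 2808.975 = 1452.375 billion.

₩1452 billion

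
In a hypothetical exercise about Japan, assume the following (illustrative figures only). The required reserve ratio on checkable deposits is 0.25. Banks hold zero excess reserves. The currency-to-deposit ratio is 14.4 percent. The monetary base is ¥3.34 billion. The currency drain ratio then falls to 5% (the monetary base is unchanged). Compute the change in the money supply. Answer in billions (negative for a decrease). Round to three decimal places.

Initially m₁ = (1 + 0.144) / (0.25 + 0.144) ≈ 2.90355, so M₁ = 2.90355 × 3.34 ≈ 9.6979 billion.
After the change m₂ = (1 + 0.05) / (0.25 + 0.05) = 3.5, so M₂ = 3.5 × 3.34 = 11.69 billion.
ΔM = M₂ − M₁ = 11.69 − 9.6979 = 1.9921 billion.

¥1.992 billion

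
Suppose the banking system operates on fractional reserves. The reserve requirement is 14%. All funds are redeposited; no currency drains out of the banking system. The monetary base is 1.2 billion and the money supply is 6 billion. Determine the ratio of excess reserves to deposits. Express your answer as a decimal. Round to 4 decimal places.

0.0600

Using m = M/MB = 6/1.2 = 5.000000. Since m = (1 + c)/(c + rr + e), the denominator satisfies c + rr + e = (1 + c)/m = (1 + 0) / 5.000000 = 0.200000.
With c = 0 and rr = 0.14, the ratio of excess reserves to deposits is 0.200000 − 0 − 0.14 = 0.06.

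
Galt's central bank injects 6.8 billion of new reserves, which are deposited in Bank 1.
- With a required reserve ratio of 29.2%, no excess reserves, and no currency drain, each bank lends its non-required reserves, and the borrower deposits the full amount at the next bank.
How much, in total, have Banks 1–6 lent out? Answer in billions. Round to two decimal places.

14.41 billion

Bank i lends (1 − rr)^i of the original deposit: Bank 1 lends 6.8·0.7080 = 4.8144, Bank 2 lends 6.8·0.7080² ≈ 3.4086, and so on.
Summing a geometric series: total = 6.8·[0.7080·(1 − 0.7080^6) / (1 − 0.7080)] ≈ 14.4110 billion.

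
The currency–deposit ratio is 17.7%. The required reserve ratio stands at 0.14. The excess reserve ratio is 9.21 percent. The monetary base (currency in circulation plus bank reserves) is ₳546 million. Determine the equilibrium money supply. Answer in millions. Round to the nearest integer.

The money multiplier is m = (1 + c) / (rr + e + c) = (1 + 0.177) / (0.14 + 0.0921 + 0.177) ≈ 2.8770.
So M = m × MB = 2.8770 × 546 = 1570.842 million.

₳1571 million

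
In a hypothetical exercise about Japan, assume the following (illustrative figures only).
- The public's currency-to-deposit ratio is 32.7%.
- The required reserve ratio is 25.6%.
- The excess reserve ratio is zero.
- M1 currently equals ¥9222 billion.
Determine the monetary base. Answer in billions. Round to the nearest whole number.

The money multiplier is m = (1 + c) / (rr + c) = (1 + 0.327) / (0.256 + 0.327) ≈ 2.27616.
MB = M / m = 9222 / 2.27616 ≈ 4051.5605 billion.

¥4052 billion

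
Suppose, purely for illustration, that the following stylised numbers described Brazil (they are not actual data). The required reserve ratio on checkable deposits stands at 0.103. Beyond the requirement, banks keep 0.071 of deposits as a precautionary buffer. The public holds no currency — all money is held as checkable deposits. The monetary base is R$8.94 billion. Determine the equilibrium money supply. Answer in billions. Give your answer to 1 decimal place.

R$51.4 billion

The money multiplier is m = 1 / (rr + e) = 1 / (0.103 + 0.071) ≈ 5.7471.
So M = m × MB = 5.7471 × 8.94 ≈ 51.3791 billion.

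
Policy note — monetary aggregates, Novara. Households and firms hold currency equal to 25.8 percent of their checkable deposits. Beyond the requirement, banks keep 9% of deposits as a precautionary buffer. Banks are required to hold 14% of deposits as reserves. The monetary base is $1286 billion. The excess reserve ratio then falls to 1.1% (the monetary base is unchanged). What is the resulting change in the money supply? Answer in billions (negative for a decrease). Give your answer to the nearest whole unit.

Initially m₁ = (1 + 0.258) / (0.14 + 0.09 + 0.258) ≈ 2.57787, so M₁ = 2.57787 × 1286 ≈ 3315.1408 billion.
After the change m₂ = (1 + 0.258) / (0.14 + 0.011 + 0.258) ≈ 3.07579, so M₂ = 3.07579 × 1286 ≈ 3955.4659 billion.
ΔM = M₂ − M₁ = 3955.4659 − 3315.1408 = 640.3251 billion.

$640 billion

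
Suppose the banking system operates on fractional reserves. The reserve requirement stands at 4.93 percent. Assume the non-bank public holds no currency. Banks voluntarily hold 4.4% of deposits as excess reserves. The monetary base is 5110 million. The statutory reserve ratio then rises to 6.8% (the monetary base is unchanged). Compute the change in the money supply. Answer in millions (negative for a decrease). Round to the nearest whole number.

-9145 million

Initially m₁ = 1 / (0.0493 + 0.044) ≈ 10.71811, so M₁ = 10.71811 × 5110 = 54769.5421 million.
After the change m₂ = 1 / (0.068 + 0.044) ≈ 8.92857, so M₂ = 8.92857 × 5110 = 45624.9927 million.
ΔM = M₂ − M₁ = 45624.9927 − 54769.5421 = -9144.5494 million.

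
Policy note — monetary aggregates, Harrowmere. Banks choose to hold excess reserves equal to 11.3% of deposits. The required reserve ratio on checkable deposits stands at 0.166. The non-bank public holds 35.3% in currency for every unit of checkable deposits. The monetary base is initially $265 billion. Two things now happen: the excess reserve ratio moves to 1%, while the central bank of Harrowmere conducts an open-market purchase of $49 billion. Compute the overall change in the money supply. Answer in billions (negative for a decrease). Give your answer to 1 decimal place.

Before: m₁ = (1 + 0.353) / (0.166 + 0.113 + 0.353) ≈ 2.14082, MB₁ = 265, so M₁ = 2.14082 × 265 = 567.3173 billion.
After: m₂ = (1 + 0.353) / (0.166 + 0.01 + 0.353) ≈ 2.55766, MB₂ = 265 + 49 = 314, so M₂ = 2.55766 × 314 ≈ 803.1052 billion.
ΔM = M₂ − M₁ = 803.1052 − 567.3173 = 235.7879 billion.

$235.8 billion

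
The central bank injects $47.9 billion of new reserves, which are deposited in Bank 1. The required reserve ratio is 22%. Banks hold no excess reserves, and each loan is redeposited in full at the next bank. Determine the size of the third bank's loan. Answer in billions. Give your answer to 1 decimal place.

$22.7 billion

Each bank lends a fraction (1 − rr) = 0.7800 of the deposit it receives, so Bank 3 receives 47.9·0.7800^2 and lends 47.9·0.7800^3 ≈ 22.7310 billion.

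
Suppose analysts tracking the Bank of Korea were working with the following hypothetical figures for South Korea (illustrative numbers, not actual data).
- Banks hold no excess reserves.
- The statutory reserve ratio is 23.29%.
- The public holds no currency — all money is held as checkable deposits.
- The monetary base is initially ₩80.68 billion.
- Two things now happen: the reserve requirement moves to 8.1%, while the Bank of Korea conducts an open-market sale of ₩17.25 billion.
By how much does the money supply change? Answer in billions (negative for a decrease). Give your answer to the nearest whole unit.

₩437 billion

Before: m₁ = 1 / (0.2329) ≈ 4.2937, MB₁ = 80.68, so M₁ = 4.2937 × 80.68 ≈ 346.4157 billion.
After: m₂ = 1 / (0.081) ≈ 12.3457, MB₂ = 80.68 − 17.25 = 63.43, so M₂ = 12.3457 × 63.43 ≈ 783.0878 billion.
ΔM = M₂ − M₁ = 783.0878 − 346.4157 = 436.6721 billion.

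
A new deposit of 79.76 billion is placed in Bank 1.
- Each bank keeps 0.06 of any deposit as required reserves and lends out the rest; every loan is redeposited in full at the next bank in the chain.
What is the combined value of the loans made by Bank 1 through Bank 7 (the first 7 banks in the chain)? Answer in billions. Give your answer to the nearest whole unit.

439 billion

Bank i lends (1 − rr)^i of the original deposit: Bank 1 lends 79.76·0.9400 = 74.9744, Bank 2 lends 79.76·0.9400² ≈ 70.4759, and so on.
Summing a geometric series: total = 79.76·[0.9400·(1 − 0.9400^7) / (1 − 0.9400)] ≈ 439.2530 billion.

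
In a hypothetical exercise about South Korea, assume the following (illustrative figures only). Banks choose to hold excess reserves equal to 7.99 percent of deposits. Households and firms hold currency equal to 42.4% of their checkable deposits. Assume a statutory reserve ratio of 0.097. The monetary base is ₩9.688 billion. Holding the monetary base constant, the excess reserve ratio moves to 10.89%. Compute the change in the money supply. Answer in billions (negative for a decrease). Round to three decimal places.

-1.057 billion

Initially m₁ = (1 + 0.424) / (0.097 + 0.0799 + 0.424) ≈ 2.36978, so M₁ = 2.36978 × 9.688 ≈ 22.9584 billion.
After the change m₂ = (1 + 0.424) / (0.097 + 0.1089 + 0.424) ≈ 2.26068, so M₂ = 2.26068 × 9.688 ≈ 21.9015 billion.
ΔM = M₂ − M₁ = 21.9015 − 22.9584 = -1.0569 billion.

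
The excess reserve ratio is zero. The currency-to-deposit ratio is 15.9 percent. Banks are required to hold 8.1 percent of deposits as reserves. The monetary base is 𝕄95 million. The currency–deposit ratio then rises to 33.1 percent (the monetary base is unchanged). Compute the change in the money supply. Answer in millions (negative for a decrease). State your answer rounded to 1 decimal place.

-151.9 million

Initially m₁ = (1 + 0.159) / (0.081 + 0.159) ≈ 4.8292, so M₁ = 4.8292 × 95 = 458.774 million.
After the change m₂ = (1 + 0.331) / (0.081 + 0.331) ≈ 3.2306, so M₂ = 3.2306 × 95 = 306.907 million.
ΔM = M₂ − M₁ = 306.907 − 458.774 = -151.867 million.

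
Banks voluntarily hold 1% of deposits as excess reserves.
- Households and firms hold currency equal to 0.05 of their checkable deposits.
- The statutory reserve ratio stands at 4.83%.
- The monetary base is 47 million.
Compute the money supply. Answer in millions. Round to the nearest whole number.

The money multiplier is m = (1 + c) / (rr + e + c) = (1 + 0.05) / (0.0483 + 0.01 + 0.05) ≈ 9.6953.
So M = m × MB = 9.6953 × 47 = 455.6791 million.

456 million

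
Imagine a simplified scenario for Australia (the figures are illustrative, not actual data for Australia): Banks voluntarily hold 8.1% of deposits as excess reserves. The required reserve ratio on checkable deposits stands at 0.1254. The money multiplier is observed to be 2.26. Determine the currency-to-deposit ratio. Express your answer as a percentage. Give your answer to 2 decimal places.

Using m = 2.26. From m = (1 + c)/(c + rr + e), rearranging gives 1 + c = m·(c + rr + e), so c·(1 − m) = m·(rr + e) − 1.
Hence c = [m·(rr + e) − 1]/(1 − m) = [2.26 × (0.1254 + 0.081) − 1] / (1 − 2.26) ≈ 0.423441.

42.34%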